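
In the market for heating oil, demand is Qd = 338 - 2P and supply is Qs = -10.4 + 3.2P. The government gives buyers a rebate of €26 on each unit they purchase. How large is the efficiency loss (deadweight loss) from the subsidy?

Pre-subsidy: 338 - 2P = -10.4 + 3.2P gives P* = 67, Q* = 204.
With the rebate, buyers effectively pay Pb = Ps − 26, where Ps is the price sellers receive.
Demand in terms of Ps becomes Qd = 338 − 2(Ps − 26) = 390 - 2Ps. Setting this equal to supply: 390 - 2Ps = -10.4 + 3.2Ps, so Ps = 77.
Buyers pay Pb = 77 − 26 = 51; Q' = -10.4 + 3.2·77 = 236.
The subsidy expands output by 236 − 204 = 32 past the efficient level; on those units the gap between marginal cost and willingness to pay runs from 0 up to 26.
DWL = ½ × 26 × 32 = 416.

Deadweight loss = €416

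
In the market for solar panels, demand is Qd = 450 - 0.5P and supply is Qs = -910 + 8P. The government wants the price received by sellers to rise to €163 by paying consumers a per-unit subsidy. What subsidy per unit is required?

At a seller price of 163, quantity supplied is -910 + 8·163 = 394.
Buyers absorb 394 only when they pay Pb with 450 − 0.5·Pb = 394, i.e. Pb = 112.
s = Ps − Pb = 163 − 112 = 51.

Required subsidy s = €51 per unit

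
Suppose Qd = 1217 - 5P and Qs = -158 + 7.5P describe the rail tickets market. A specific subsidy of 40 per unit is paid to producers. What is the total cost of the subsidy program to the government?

Pre-subsidy: 1217 - 5P = -158 + 7.5P gives P* = 110, Q* = 667.
With the subsidy, sellers receive Ps = Pb + 40 for each unit, where Pb is the price buyers pay.
Supply in terms of Pb becomes Qs = -158 + 7.5(Pb + 40) = 142 + 7.5Pb. Setting this equal to demand: 1217 - 5Pb = 142 + 7.5Pb, so Pb = 86.
Sellers receive Ps = 86 + 40 = 126; Q' = 1217 − 5·86 = 787.
Government outlay = subsidy × quantity = 40 × 787 = 31480.

Government cost = 31480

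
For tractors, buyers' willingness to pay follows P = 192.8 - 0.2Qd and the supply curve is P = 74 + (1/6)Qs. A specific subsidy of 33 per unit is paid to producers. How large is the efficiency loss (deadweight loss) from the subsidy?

Pre-subsidy: 192.8 - 0.2Q = 74 + (1/6)Q gives Q* = 324 and P* = 128.
With the subsidy, sellers receive Ps = Pb + 33 for each unit, where Pb is the price buyers pay.
On the curves, Pb = 192.8 - 0.2Q and Ps = 74 + (1/6)Q; the wedge Ps − Pb = 33 gives 74 + (1/6)Q − (192.8 - 0.2Q) = 33, so Q' = 414.
Then Pb = 192.8 − 0.2·414 = 110 and Ps = 74 + (1/6)·414 = 143.
The subsidy expands output by 414 − 324 = 90 past the efficient level; on those units the gap between marginal cost and willingness to pay runs from 0 up to 33.
DWL = ½ × 33 × 90 = 1485.

Deadweight loss = 1485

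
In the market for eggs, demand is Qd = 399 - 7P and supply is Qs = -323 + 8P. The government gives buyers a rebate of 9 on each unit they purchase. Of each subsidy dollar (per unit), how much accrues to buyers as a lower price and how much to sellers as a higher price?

Buyers gain 4.8 per unit; sellers gain 4.2 per unit

Pre-subsidy: 399 - 7P = -323 + 8P gives P* = 722/15, Q* = 931/15.
With the rebate, buyers effectively pay Pb = Ps − 9, where Ps is the price sellers receive.
Demand in terms of Ps becomes Qd = 399 − 7(Ps − 9) = 462 - 7Ps. Setting this equal to supply: 462 - 7Ps = -323 + 8Ps, so Ps = 157/3.
Buyers pay Pb = 157/3 − 9 = 130/3; Q' = -323 + 8·(157/3) = 287/3.
Buyers' price falls by P* − Pb = 722/15 − 130/3 = 4.8; sellers' price rises by Ps − P* = 157/3 − 722/15 = 4.2.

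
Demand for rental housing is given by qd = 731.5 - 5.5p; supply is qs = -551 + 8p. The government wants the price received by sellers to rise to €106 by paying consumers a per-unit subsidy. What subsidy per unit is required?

Required subsidy s = €27 per unit

At a seller price of 106, quantity supplied is -551 + 8·106 = 297.
Buyers absorb 297 only when they pay pb with 731.5 − 5.5·pb = 297, i.e. pb = 79.
s = ps − pb = 106 − 79 = 27.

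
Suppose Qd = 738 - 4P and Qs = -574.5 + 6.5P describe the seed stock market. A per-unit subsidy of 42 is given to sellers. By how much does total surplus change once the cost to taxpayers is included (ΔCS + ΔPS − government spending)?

Pre-subsidy: 738 - 4P = -574.5 + 6.5P gives P* = 125, Q* = 238.
With the subsidy, sellers receive Ps = Pb + 42 for each unit, where Pb is the price buyers pay.
Supply in terms of Pb becomes Qs = -574.5 + 6.5(Pb + 42) = -301.5 + 6.5Pb. Setting this equal to demand: 738 - 4Pb = -301.5 + 6.5Pb, so Pb = 99.
Sellers receive Ps = 99 + 42 = 141; Q' = 738 − 4·99 = 342.
ΔCS = ½(238 + 342)(125 − 99) = 7540; ΔPS = ½(238 + 342)(141 − 125) = 4640.
Government spending = 42 × 342 = 14364.
Net change = 7540 + 4640 − 14364 = -2184. The loss equals the DWL triangle ½·42·104.

Net change in total surplus = -2184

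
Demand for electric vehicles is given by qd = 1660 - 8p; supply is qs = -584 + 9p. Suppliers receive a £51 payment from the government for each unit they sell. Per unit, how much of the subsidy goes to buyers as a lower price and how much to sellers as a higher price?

Pre-subsidy: 1660 - 8p = -584 + 9p gives p* = 132, q* = 604.
With the subsidy, sellers receive ps = pb + 51 for each unit, where pb is the price buyers pay.
Supply in terms of pb becomes qs = -584 + 9(pb + 51) = -125 + 9pb. Setting this equal to demand: 1660 - 8pb = -125 + 9pb, so pb = 105.
Sellers receive ps = 105 + 51 = 156; q' = 1660 − 8·105 = 820.
Buyers' price falls by p* − pb = 132 − 105 = 27; sellers' price rises by ps − p* = 156 − 132 = 24.

Buyers gain £27 per unit; sellers gain £24 per unit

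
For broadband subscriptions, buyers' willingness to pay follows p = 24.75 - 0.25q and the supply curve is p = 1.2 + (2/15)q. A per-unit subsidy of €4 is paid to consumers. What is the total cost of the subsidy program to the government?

Pre-subsidy: 24.75 - 0.25q = 1.2 + (2/15)q gives q* = 1413/23 and p* = 216/23.
With the rebate, buyers effectively pay pb = ps − 4, where ps is the price sellers receive.
On the curves, pb = 24.75 - 0.25q and ps = 1.2 + (2/15)q; the wedge ps − pb = 4 gives 1.2 + (2/15)q − (24.75 - 0.25q) = 4, so q' = 1653/23.
Then pb = 24.75 − 0.25·(1653/23) = 156/23 and ps = 1.2 + (2/15)·(1653/23) = 248/23.
Government outlay = subsidy × quantity = 4 × 1653/23 = 6612/23.

Government cost = 6612/23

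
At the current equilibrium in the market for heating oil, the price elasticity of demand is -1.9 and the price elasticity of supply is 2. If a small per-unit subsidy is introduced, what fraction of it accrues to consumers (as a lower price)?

Consumer share = 20/39

For a small subsidy around the equilibrium, the benefit split depends on the relative slopes, which at a point are proportional to the elasticities.
Buyer share = εs/(εs + |εd|) = 2/(2 + 1.9) = 20/39; seller share = |εd|/(εs + |εd|) = 19/39.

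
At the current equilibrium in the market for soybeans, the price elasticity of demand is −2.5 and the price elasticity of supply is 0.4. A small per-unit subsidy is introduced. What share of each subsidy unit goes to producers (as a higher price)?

For a small subsidy around the equilibrium, the benefit split depends on the relative slopes, which at a point are proportional to the elasticities.
Buyer share = εs/(εs + |εd|) = 0.4/(0.4 + 2.5) = 4/29; seller share = |εd|/(εs + |εd|) = 25/29.
So producers capture 25/29 of the subsidy.

Producer share = 25/29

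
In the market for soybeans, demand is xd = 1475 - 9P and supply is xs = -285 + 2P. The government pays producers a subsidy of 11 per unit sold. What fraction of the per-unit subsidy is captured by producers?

Producer share = 9/11

Pre-subsidy: 1475 - 9P = -285 + 2P gives P* = 160, x* = 35.
With the subsidy, sellers receive Ps = Pb + 11 for each unit, where Pb is the price buyers pay.
Supply in terms of Pb becomes xs = -285 + 2(Pb + 11) = -263 + 2Pb. Setting this equal to demand: 1475 - 9Pb = -263 + 2Pb, so Pb = 158.
Sellers receive Ps = 158 + 11 = 169; x' = 1475 − 9·158 = 53.
Buyers' price falls by P* − Pb = 160 − 158 = 2; sellers' price rises by Ps − P* = 169 − 160 = 9.
So producers capture 9/11 = 9/11 of each unit of subsidy.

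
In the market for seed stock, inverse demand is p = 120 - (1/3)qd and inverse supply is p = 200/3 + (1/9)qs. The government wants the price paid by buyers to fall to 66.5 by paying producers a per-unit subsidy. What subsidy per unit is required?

At a buyer price of 66.5, quantity demanded is 360 − 3·66.5 = 160.5.
Sellers supply 160.5 only when they receive ps = 200/3 + (1/9)·160.5 = 84.5.
s = ps − pb = 84.5 − 66.5 = 18.

Required subsidy s = 18 per unit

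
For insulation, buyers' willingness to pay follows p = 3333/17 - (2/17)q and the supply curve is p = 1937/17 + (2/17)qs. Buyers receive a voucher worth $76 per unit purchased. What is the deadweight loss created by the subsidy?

Deadweight loss = $12274

Pre-subsidy: 3333/17 - (2/17)q = 1937/17 + (2/17)q gives q* = 349 and p* = 155.
With the rebate, buyers effectively pay pb = ps − 76, where ps is the price sellers receive.
On the curves, pb = 3333/17 - (2/17)q and ps = 1937/17 + (2/17)q; the wedge ps − pb = 76 gives 1937/17 + (2/17)q − (3333/17 - (2/17)q) = 76, so q' = 672.
Then pb = 3333/17 − (2/17)·672 = 117 and ps = 1937/17 + (2/17)·672 = 193.
The subsidy expands output by 672 − 349 = 323 past the efficient level; on those units the gap between marginal cost and willingness to pay runs from 0 up to 76.
DWL = ½ × 76 × 323 = 12274.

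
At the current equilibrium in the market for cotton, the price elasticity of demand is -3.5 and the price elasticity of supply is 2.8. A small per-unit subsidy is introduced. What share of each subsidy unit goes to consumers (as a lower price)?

For a small subsidy around the equilibrium, the benefit split depends on the relative slopes, which at a point are proportional to the elasticities.
Buyer share = εs/(εs + |εd|) = 2.8/(2.8 + 3.5) = 4/9; seller share = |εd|/(εs + |εd|) = 5/9.

Consumer share = 4/9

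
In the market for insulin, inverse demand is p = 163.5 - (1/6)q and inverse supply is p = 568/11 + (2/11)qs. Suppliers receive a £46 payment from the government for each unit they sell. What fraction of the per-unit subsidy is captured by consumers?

Pre-subsidy: 163.5 - (1/6)q = 568/11 + (2/11)q gives q* = 321 and p* = 110.
With the subsidy, sellers receive ps = pb + 46 for each unit, where pb is the price buyers pay.
On the curves, pb = 163.5 - (1/6)q and ps = 568/11 + (2/11)q; the wedge ps − pb = 46 gives 568/11 + (2/11)q − (163.5 - (1/6)q) = 46, so q' = 453.
Then pb = 163.5 − (1/6)·453 = 88 and ps = 568/11 + (2/11)·453 = 134.
Buyers' price falls by p* − pb = 110 − 88 = 22; sellers' price rises by ps − p* = 134 − 110 = 24.
So consumers capture 22/46 = 11/23 of each unit of subsidy.

Consumer share = 11/23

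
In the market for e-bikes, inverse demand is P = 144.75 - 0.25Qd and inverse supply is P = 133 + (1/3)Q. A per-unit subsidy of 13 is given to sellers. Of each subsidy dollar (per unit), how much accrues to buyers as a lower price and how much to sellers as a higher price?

Buyers gain 39/7 per unit; sellers gain 52/7 per unit

Pre-subsidy: 144.75 - 0.25Q = 133 + (1/3)Q gives Q* = 141/7 and P* = 978/7.
With the subsidy, sellers receive Ps = Pb + 13 for each unit, where Pb is the price buyers pay.
On the curves, Pb = 144.75 - 0.25Q and Ps = 133 + (1/3)Q; the wedge Ps − Pb = 13 gives 133 + (1/3)Q − (144.75 - 0.25Q) = 13, so Q' = 297/7.
Then Pb = 144.75 − 0.25·(297/7) = 939/7 and Ps = 133 + (1/3)·(297/7) = 1030/7.
Buyers' price falls by P* − Pb = 978/7 − 939/7 = 39/7; sellers' price rises by Ps − P* = 1030/7 − 978/7 = 52/7.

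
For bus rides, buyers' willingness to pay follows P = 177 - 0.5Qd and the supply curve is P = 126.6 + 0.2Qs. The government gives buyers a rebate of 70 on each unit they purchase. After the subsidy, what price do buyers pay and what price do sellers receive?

Buyers pay 91; sellers receive 161

Pre-subsidy: 177 - 0.5Q = 126.6 + 0.2Q gives Q* = 72 and P* = 141.
With the rebate, buyers effectively pay Pb = Ps − 70, where Ps is the price sellers receive.
On the curves, Pb = 177 - 0.5Q and Ps = 126.6 + 0.2Q; the wedge Ps − Pb = 70 gives 126.6 + 0.2Q − (177 - 0.5Q) = 70, so Q' = 172.
Then Pb = 177 − 0.5·172 = 91 and Ps = 126.6 + 0.2·172 = 161.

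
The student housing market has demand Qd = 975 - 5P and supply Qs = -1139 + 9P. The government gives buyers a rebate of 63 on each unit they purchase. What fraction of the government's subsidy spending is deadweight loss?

Pre-subsidy: 975 - 5P = -1139 + 9P gives P* = 151, Q* = 220.
With the rebate, buyers effectively pay Pb = Ps − 63, where Ps is the price sellers receive.
Demand in terms of Ps becomes Qd = 975 − 5(Ps − 63) = 1290 - 5Ps. Setting this equal to supply: 1290 - 5Ps = -1139 + 9Ps, so Ps = 173.5.
Buyers pay Pb = 173.5 − 63 = 110.5; Q' = -1139 + 9·173.5 = 422.5.
ΔCS = ½(220 + 422.5)(151 − 110.5) = 13010.625; ΔPS = ½(220 + 422.5)(173.5 − 151) = 7228.125.
Government spending = 63 × 422.5 = 26617.5.
DWL = ½ × 63 × (422.5 − 220) = 6378.75; fraction = 6378.75 / 26617.5 = 81/338.

DWL / government spending = 81/338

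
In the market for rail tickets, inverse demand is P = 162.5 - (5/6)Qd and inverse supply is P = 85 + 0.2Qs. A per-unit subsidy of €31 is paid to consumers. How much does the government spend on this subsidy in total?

Government cost = €3255

Pre-subsidy: 162.5 - (5/6)Q = 85 + 0.2Q gives Q* = 75 and P* = 100.
With the rebate, buyers effectively pay Pb = Ps − 31, where Ps is the price sellers receive.
On the curves, Pb = 162.5 - (5/6)Q and Ps = 85 + 0.2Q; the wedge Ps − Pb = 31 gives 85 + 0.2Q − (162.5 - (5/6)Q) = 31, so Q' = 105.
Then Pb = 162.5 − (5/6)·105 = 75 and Ps = 85 + 0.2·105 = 106.
Government outlay = subsidy × quantity = 31 × 105 = 3255.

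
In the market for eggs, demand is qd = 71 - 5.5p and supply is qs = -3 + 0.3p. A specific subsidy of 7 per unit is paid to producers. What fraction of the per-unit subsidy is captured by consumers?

Consumer share = 3/58

Pre-subsidy: 71 - 5.5p = -3 + 0.3p gives p* = 370/29, q* = 24/29.
With the subsidy, sellers receive ps = pb + 7 for each unit, where pb is the price buyers pay.
Supply in terms of pb becomes qs = -3 + 0.3(pb + 7) = -0.9 + 0.3pb. Setting this equal to demand: 71 - 5.5pb = -0.9 + 0.3pb, so pb = 719/58.
Sellers receive ps = 719/58 + 7 = 1125/58; q' = 71 − 5.5·(719/58) = 327/116.
Buyers' price falls by p* − pb = 370/29 − 719/58 = 21/58; sellers' price rises by ps − p* = 1125/58 − 370/29 = 385/58.
So consumers capture (21/58)/7 = 3/58 of each unit of subsidy.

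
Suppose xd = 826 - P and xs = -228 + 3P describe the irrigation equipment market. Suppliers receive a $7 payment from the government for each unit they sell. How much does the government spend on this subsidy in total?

Government cost = $3974.25

Pre-subsidy: 826 - P = -228 + 3P gives P* = 263.5, x* = 562.5.
With the subsidy, sellers receive Ps = Pb + 7 for each unit, where Pb is the price buyers pay.
Supply in terms of Pb becomes xs = -228 + 3(Pb + 7) = -207 + 3Pb. Setting this equal to demand: 826 - Pb = -207 + 3Pb, so Pb = 258.25.
Sellers receive Ps = 258.25 + 7 = 265.25; x' = 826 − 1·258.25 = 567.75.
Government outlay = subsidy × quantity = 7 × 567.75 = 3974.25.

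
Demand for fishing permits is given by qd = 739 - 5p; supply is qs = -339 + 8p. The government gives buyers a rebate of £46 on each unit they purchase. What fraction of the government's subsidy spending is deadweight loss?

DWL / government spending = 920/6057

Pre-subsidy: 739 - 5p = -339 + 8p gives p* = 1078/13, q* = 4217/13.
With the rebate, buyers effectively pay pb = ps − 46, where ps is the price sellers receive.
Demand in terms of ps becomes qd = 739 − 5(ps − 46) = 969 - 5ps. Setting this equal to supply: 969 - 5ps = -339 + 8ps, so ps = 1308/13.
Buyers pay pb = 1308/13 − 46 = 710/13; q' = -339 + 8·(1308/13) = 6057/13.
ΔCS = ½(4217/13 + 6057/13)(1078/13 − 710/13) = 1890416/169; ΔPS = ½(4217/13 + 6057/13)(1308/13 − 1078/13) = 1181510/169.
Government spending = 46 × 6057/13 = 278622/13.
DWL = ½ × 46 × (6057/13 − 4217/13) = 42320/13; fraction = (42320/13) / (278622/13) = 920/6057.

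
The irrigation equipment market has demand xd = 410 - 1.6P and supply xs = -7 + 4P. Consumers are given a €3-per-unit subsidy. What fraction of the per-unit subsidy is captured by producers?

Pre-subsidy: 410 - 1.6P = -7 + 4P gives P* = 2085/28, x* = 2036/7.
With the rebate, buyers effectively pay Pb = Ps − 3, where Ps is the price sellers receive.
Demand in terms of Ps becomes xd = 410 − 1.6(Ps − 3) = 414.8 - 1.6Ps. Setting this equal to supply: 414.8 - 1.6Ps = -7 + 4Ps, so Ps = 2109/28.
Buyers pay Pb = 2109/28 − 3 = 2025/28; x' = -7 + 4·(2109/28) = 2060/7.
Buyers' price falls by P* − Pb = 2085/28 − 2025/28 = 15/7; sellers' price rises by Ps − P* = 2109/28 − 2085/28 = 6/7.
So producers capture (6/7)/3 = 2/7 of each unit of subsidy.

Producer share = 2/7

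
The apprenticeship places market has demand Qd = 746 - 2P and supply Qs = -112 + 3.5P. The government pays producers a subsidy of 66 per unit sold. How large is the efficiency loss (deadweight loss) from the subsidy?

Pre-subsidy: 746 - 2P = -112 + 3.5P gives P* = 156, Q* = 434.
With the subsidy, sellers receive Ps = Pb + 66 for each unit, where Pb is the price buyers pay.
Supply in terms of Pb becomes Qs = -112 + 3.5(Pb + 66) = 119 + 3.5Pb. Setting this equal to demand: 746 - 2Pb = 119 + 3.5Pb, so Pb = 114.
Sellers receive Ps = 114 + 66 = 180; Q' = 746 − 2·114 = 518.
The subsidy expands output by 518 − 434 = 84 past the efficient level; on those units the gap between marginal cost and willingness to pay runs from 0 up to 66.
DWL = ½ × 66 × 84 = 2772.

Deadweight loss = 2772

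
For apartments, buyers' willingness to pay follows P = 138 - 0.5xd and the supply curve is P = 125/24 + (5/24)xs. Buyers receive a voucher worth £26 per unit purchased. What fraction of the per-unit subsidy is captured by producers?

Pre-subsidy: 138 - 0.5x = 125/24 + (5/24)x gives x* = 3187/17 and P* = 1505/34.
With the rebate, buyers effectively pay Pb = Ps − 26, where Ps is the price sellers receive.
On the curves, Pb = 138 - 0.5x and Ps = 125/24 + (5/24)x; the wedge Ps − Pb = 26 gives 125/24 + (5/24)x − (138 - 0.5x) = 26, so x' = 3811/17.
Then Pb = 138 − 0.5·(3811/17) = 881/34 and Ps = 125/24 + (5/24)·(3811/17) = 1765/34.
Buyers' price falls by P* − Pb = 1505/34 − 881/34 = 312/17; sellers' price rises by Ps − P* = 1765/34 − 1505/34 = 130/17.
So producers capture (130/17)/26 = 5/17 of each unit of subsidy.

Producer share = 5/17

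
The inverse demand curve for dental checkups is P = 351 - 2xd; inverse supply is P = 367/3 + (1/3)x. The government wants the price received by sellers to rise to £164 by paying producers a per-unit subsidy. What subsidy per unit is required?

At a seller price of 164, quantity supplied is -367 + 3·164 = 125.
Buyers absorb 125 only when they pay Pb = 351 − 2·125 = 101.
s = Ps − Pb = 164 − 101 = 63.

Required subsidy s = £63 per unit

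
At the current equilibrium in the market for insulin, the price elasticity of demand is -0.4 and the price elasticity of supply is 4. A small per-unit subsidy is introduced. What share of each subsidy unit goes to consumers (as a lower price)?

For a small subsidy around the equilibrium, the benefit split depends on the relative slopes, which at a point are proportional to the elasticities.
Buyer share = εs/(εs + |εd|) = 4/(4 + 0.4) = 10/11; seller share = |εd|/(εs + |εd|) = 1/11.

Consumer share = 10/11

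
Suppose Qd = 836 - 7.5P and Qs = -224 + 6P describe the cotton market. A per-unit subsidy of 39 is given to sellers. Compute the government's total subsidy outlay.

Pre-subsidy: 836 - 7.5P = -224 + 6P gives P* = 2120/27, Q* = 2224/9.
With the subsidy, sellers receive Ps = Pb + 39 for each unit, where Pb is the price buyers pay.
Supply in terms of Pb becomes Qs = -224 + 6(Pb + 39) = 10 + 6Pb. Setting this equal to demand: 836 - 7.5Pb = 10 + 6Pb, so Pb = 1652/27.
Sellers receive Ps = 1652/27 + 39 = 2705/27; Q' = 836 − 7.5·(1652/27) = 3394/9.
Government outlay = subsidy × quantity = 39 × 3394/9 = 44122/3.

Government cost = 44122/3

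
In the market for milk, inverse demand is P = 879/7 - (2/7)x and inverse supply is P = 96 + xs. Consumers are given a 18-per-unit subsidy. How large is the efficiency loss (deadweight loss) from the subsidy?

Deadweight loss = 126

Pre-subsidy: 879/7 - (2/7)x = 96 + x gives x* = 23 and P* = 119.
With the rebate, buyers effectively pay Pb = Ps − 18, where Ps is the price sellers receive.
On the curves, Pb = 879/7 - (2/7)x and Ps = 96 + x; the wedge Ps − Pb = 18 gives 96 + x − (879/7 - (2/7)x) = 18, so x' = 37.
Then Pb = 879/7 − (2/7)·37 = 115 and Ps = 96 + 1·37 = 133.
The subsidy expands output by 37 − 23 = 14 past the efficient level; on those units the gap between marginal cost and willingness to pay runs from 0 up to 18.
DWL = ½ × 18 × 14 = 126.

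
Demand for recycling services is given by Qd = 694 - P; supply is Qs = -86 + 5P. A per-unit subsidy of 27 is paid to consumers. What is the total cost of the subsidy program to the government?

Government cost = 15835.5

Pre-subsidy: 694 - P = -86 + 5P gives P* = 130, Q* = 564.
With the rebate, buyers effectively pay Pb = Ps − 27, where Ps is the price sellers receive.
Demand in terms of Ps becomes Qd = 694 − 1(Ps − 27) = 721 - Ps. Setting this equal to supply: 721 - Ps = -86 + 5Ps, so Ps = 134.5.
Buyers pay Pb = 134.5 − 27 = 107.5; Q' = -86 + 5·134.5 = 586.5.
Government outlay = subsidy × quantity = 27 × 586.5 = 15835.5.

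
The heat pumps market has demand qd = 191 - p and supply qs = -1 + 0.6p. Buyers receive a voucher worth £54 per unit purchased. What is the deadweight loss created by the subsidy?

Deadweight loss = £546.75

Pre-subsidy: 191 - p = -1 + 0.6p gives p* = 120, q* = 71.
With the rebate, buyers effectively pay pb = ps − 54, where ps is the price sellers receive.
Demand in terms of ps becomes qd = 191 − 1(ps − 54) = 245 - ps. Setting this equal to supply: 245 - ps = -1 + 0.6ps, so ps = 153.75.
Buyers pay pb = 153.75 − 54 = 99.75; q' = -1 + 0.6·153.75 = 91.25.
The subsidy expands output by 91.25 − 71 = 20.25 past the efficient level; on those units the gap between marginal cost and willingness to pay runs from 0 up to 54.
DWL = ½ × 54 × 20.25 = 546.75.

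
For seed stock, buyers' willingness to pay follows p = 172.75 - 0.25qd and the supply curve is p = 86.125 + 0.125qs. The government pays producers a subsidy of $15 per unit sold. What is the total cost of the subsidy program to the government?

Pre-subsidy: 172.75 - 0.25q = 86.125 + 0.125q gives q* = 231 and p* = 115.
With the subsidy, sellers receive ps = pb + 15 for each unit, where pb is the price buyers pay.
On the curves, pb = 172.75 - 0.25q and ps = 86.125 + 0.125q; the wedge ps − pb = 15 gives 86.125 + 0.125q − (172.75 - 0.25q) = 15, so q' = 271.
Then pb = 172.75 − 0.25·271 = 105 and ps = 86.125 + 0.125·271 = 120.
Government outlay = subsidy × quantity = 15 × 271 = 4065.

Government cost = $4065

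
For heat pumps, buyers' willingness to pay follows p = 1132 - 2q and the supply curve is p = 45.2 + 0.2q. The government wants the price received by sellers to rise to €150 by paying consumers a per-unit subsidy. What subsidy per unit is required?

At a seller price of 150, quantity supplied is -226 + 5·150 = 524.
Buyers absorb 524 only when they pay pb = 1132 − 2·524 = 84.
s = ps − pb = 150 − 84 = 66.

Required subsidy s = €66 per unit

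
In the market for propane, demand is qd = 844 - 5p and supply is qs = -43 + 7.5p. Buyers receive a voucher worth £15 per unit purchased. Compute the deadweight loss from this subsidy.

Pre-subsidy: 844 - 5p = -43 + 7.5p gives p* = 70.96, q* = 489.2.
With the rebate, buyers effectively pay pb = ps − 15, where ps is the price sellers receive.
Demand in terms of ps becomes qd = 844 − 5(ps − 15) = 919 - 5ps. Setting this equal to supply: 919 - 5ps = -43 + 7.5ps, so ps = 76.96.
Buyers pay pb = 76.96 − 15 = 61.96; q' = -43 + 7.5·76.96 = 534.2.
The subsidy expands output by 534.2 − 489.2 = 45 past the efficient level; on those units the gap between marginal cost and willingness to pay runs from 0 up to 15.
DWL = ½ × 15 × 45 = 337.5.

Deadweight loss = £337.5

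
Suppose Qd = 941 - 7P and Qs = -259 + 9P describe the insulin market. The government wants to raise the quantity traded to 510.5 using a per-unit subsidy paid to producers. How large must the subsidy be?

Required subsidy s = 24 per unit

At Q = 510.5, invert demand for the buyer price: Pb = (941 − 510.5)/7 = 61.5; invert supply for the seller price: Ps = (510.5 − (-259))/9 = 85.5.
The subsidy must fill the gap: s = Ps − Pb = 85.5 − 61.5 = 24.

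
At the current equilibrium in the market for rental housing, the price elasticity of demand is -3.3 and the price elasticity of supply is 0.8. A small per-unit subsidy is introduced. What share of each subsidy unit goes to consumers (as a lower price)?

Consumer share = 8/41

For a small subsidy around the equilibrium, the benefit split depends on the relative slopes, which at a point are proportional to the elasticities.
Buyer share = εs/(εs + |εd|) = 0.8/(0.8 + 3.3) = 8/41; seller share = |εd|/(εs + |εd|) = 33/41.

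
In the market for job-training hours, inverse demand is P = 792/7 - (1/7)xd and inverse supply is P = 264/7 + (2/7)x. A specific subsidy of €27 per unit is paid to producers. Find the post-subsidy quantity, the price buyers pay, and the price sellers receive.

Pre-subsidy: 792/7 - (1/7)x = 264/7 + (2/7)x gives x* = 176 and P* = 88.
With the subsidy, sellers receive Ps = Pb + 27 for each unit, where Pb is the price buyers pay.
On the curves, Pb = 792/7 - (1/7)x and Ps = 264/7 + (2/7)x; the wedge Ps − Pb = 27 gives 264/7 + (2/7)x − (792/7 - (1/7)x) = 27, so x' = 239.
Then Pb = 792/7 − (1/7)·239 = 79 and Ps = 264/7 + (2/7)·239 = 106.

x' = 239; buyers pay €79; sellers receive €106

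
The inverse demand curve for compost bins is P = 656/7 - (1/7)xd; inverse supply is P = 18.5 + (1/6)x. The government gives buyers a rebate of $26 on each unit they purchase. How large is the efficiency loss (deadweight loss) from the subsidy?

Deadweight loss = $1092

Pre-subsidy: 656/7 - (1/7)x = 18.5 + (1/6)x gives x* = 243 and P* = 59.
With the rebate, buyers effectively pay Pb = Ps − 26, where Ps is the price sellers receive.
On the curves, Pb = 656/7 - (1/7)x and Ps = 18.5 + (1/6)x; the wedge Ps − Pb = 26 gives 18.5 + (1/6)x − (656/7 - (1/7)x) = 26, so x' = 327.
Then Pb = 656/7 − (1/7)·327 = 47 and Ps = 18.5 + (1/6)·327 = 73.
The subsidy expands output by 327 − 243 = 84 past the efficient level; on those units the gap between marginal cost and willingness to pay runs from 0 up to 26.
DWL = ½ × 26 × 84 = 1092.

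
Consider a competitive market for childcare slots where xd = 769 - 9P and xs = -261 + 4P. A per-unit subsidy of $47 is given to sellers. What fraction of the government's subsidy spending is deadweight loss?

Pre-subsidy: 769 - 9P = -261 + 4P gives P* = 1030/13, x* = 727/13.
With the subsidy, sellers receive Ps = Pb + 47 for each unit, where Pb is the price buyers pay.
Supply in terms of Pb becomes xs = -261 + 4(Pb + 47) = -73 + 4Pb. Setting this equal to demand: 769 - 9Pb = -73 + 4Pb, so Pb = 842/13.
Sellers receive Ps = 842/13 + 47 = 1453/13; x' = 769 − 9·(842/13) = 2419/13.
ΔCS = ½(727/13 + 2419/13)(1030/13 − 842/13) = 22748/13; ΔPS = ½(727/13 + 2419/13)(1453/13 − 1030/13) = 51183/13.
Government spending = 47 × 2419/13 = 113693/13.
DWL = ½ × 47 × (2419/13 − 727/13) = 39762/13; fraction = (39762/13) / (113693/13) = 846/2419.

DWL / government spending = 846/2419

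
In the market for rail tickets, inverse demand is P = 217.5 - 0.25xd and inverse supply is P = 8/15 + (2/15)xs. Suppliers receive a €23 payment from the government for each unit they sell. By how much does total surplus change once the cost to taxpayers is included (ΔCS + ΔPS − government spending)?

Net change in total surplus = -€690

Pre-subsidy: 217.5 - 0.25x = 8/15 + (2/15)x gives x* = 566 and P* = 76.
With the subsidy, sellers receive Ps = Pb + 23 for each unit, where Pb is the price buyers pay.
On the curves, Pb = 217.5 - 0.25x and Ps = 8/15 + (2/15)x; the wedge Ps − Pb = 23 gives 8/15 + (2/15)x − (217.5 - 0.25x) = 23, so x' = 626.
Then Pb = 217.5 − 0.25·626 = 61 and Ps = 8/15 + (2/15)·626 = 84.
ΔCS = ½(566 + 626)(76 − 61) = 8940; ΔPS = ½(566 + 626)(84 − 76) = 4768.
Government spending = 23 × 626 = 14398.
Net change = 8940 + 4768 − 14398 = -690. The loss equals the DWL triangle ½·23·60.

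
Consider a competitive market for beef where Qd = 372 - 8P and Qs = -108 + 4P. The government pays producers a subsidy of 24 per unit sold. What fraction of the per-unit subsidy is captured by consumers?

Pre-subsidy: 372 - 8P = -108 + 4P gives P* = 40, Q* = 52.
With the subsidy, sellers receive Ps = Pb + 24 for each unit, where Pb is the price buyers pay.
Supply in terms of Pb becomes Qs = -108 + 4(Pb + 24) = -12 + 4Pb. Setting this equal to demand: 372 - 8Pb = -12 + 4Pb, so Pb = 32.
Sellers receive Ps = 32 + 24 = 56; Q' = 372 − 8·32 = 116.
Buyers' price falls by P* − Pb = 40 − 32 = 8; sellers' price rises by Ps − P* = 56 − 40 = 16.
So consumers capture 8/24 = 1/3 of each unit of subsidy.

Consumer share = 1/3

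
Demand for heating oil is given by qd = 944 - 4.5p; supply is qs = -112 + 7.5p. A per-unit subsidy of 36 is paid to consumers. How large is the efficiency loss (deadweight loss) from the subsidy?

Deadweight loss = 1822.5

Pre-subsidy: 944 - 4.5p = -112 + 7.5p gives p* = 88, q* = 548.
With the rebate, buyers effectively pay pb = ps − 36, where ps is the price sellers receive.
Demand in terms of ps becomes qd = 944 − 4.5(ps − 36) = 1106 - 4.5ps. Setting this equal to supply: 1106 - 4.5ps = -112 + 7.5ps, so ps = 101.5.
Buyers pay pb = 101.5 − 36 = 65.5; q' = -112 + 7.5·101.5 = 649.25.
The subsidy expands output by 649.25 − 548 = 101.25 past the efficient level; on those units the gap between marginal cost and willingness to pay runs from 0 up to 36.
DWL = ½ × 36 × 101.25 = 1822.5.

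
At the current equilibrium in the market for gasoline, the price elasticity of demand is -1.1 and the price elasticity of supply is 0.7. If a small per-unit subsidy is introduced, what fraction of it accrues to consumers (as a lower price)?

For a small subsidy around the equilibrium, the benefit split depends on the relative slopes, which at a point are proportional to the elasticities.
Buyer share = εs/(εs + |εd|) = 0.7/(0.7 + 1.1) = 7/18; seller share = |εd|/(εs + |εd|) = 11/18.

Consumer share = 7/18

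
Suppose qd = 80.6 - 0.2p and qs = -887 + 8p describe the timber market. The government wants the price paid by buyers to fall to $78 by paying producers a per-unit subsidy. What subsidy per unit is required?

At a buyer price of 78, quantity demanded is 80.6 − 0.2·78 = 65.
Sellers supply 65 only when they receive ps with -887 + 8·ps = 65, i.e. ps = 119.
s = ps − pb = 119 − 78 = 41.

Required subsidy s = $41 per unit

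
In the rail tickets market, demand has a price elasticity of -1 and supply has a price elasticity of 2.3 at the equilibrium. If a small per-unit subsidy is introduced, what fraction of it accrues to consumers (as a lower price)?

For a small subsidy around the equilibrium, the benefit split depends on the relative slopes, which at a point are proportional to the elasticities.
Buyer share = εs/(εs + |εd|) = 2.3/(2.3 + 1) = 23/33; seller share = |εd|/(εs + |εd|) = 10/33.

Consumer share = 23/33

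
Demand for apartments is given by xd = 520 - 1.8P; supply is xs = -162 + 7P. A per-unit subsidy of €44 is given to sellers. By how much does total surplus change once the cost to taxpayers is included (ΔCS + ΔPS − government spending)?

Pre-subsidy: 520 - 1.8P = -162 + 7P gives P* = 77.5, x* = 380.5.
With the subsidy, sellers receive Ps = Pb + 44 for each unit, where Pb is the price buyers pay.
Supply in terms of Pb becomes xs = -162 + 7(Pb + 44) = 146 + 7Pb. Setting this equal to demand: 520 - 1.8Pb = 146 + 7Pb, so Pb = 42.5.
Sellers receive Ps = 42.5 + 44 = 86.5; x' = 520 − 1.8·42.5 = 443.5.
ΔCS = ½(380.5 + 443.5)(77.5 − 42.5) = 14420; ΔPS = ½(380.5 + 443.5)(86.5 − 77.5) = 3708.
Government spending = 44 × 443.5 = 19514.
Net change = 14420 + 3708 − 19514 = -1386. The loss equals the DWL triangle ½·44·63.

Net change in total surplus = -€1386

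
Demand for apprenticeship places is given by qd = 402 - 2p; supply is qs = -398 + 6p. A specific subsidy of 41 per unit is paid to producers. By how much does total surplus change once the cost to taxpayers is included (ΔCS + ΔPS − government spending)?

Net change in total surplus = -1260.75

Pre-subsidy: 402 - 2p = -398 + 6p gives p* = 100, q* = 202.
With the subsidy, sellers receive ps = pb + 41 for each unit, where pb is the price buyers pay.
Supply in terms of pb becomes qs = -398 + 6(pb + 41) = -152 + 6pb. Setting this equal to demand: 402 - 2pb = -152 + 6pb, so pb = 69.25.
Sellers receive ps = 69.25 + 41 = 110.25; q' = 402 − 2·69.25 = 263.5.
ΔCS = ½(202 + 263.5)(100 − 69.25) = 7157.0625; ΔPS = ½(202 + 263.5)(110.25 − 100) = 2385.6875.
Government spending = 41 × 263.5 = 10803.5.
Net change = 7157.0625 + 2385.6875 − 10803.5 = -1260.75. The loss equals the DWL triangle ½·41·61.5.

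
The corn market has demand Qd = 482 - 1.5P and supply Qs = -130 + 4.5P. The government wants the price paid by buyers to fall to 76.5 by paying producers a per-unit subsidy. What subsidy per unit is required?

At a buyer price of 76.5, quantity demanded is 482 − 1.5·76.5 = 367.25.
Sellers supply 367.25 only when they receive Ps with -130 + 4.5·Ps = 367.25, i.e. Ps = 110.5.
s = Ps − Pb = 110.5 − 76.5 = 34.

Required subsidy s = 34 per unit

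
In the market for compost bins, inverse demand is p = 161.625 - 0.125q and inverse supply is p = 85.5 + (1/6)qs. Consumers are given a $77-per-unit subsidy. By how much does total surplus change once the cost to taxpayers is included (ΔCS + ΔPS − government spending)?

Net change in total surplus = -$10164

Pre-subsidy: 161.625 - 0.125q = 85.5 + (1/6)q gives q* = 261 and p* = 129.
With the rebate, buyers effectively pay pb = ps − 77, where ps is the price sellers receive.
On the curves, pb = 161.625 - 0.125q and ps = 85.5 + (1/6)q; the wedge ps − pb = 77 gives 85.5 + (1/6)q − (161.625 - 0.125q) = 77, so q' = 525.
Then pb = 161.625 − 0.125·525 = 96 and ps = 85.5 + (1/6)·525 = 173.
ΔCS = ½(261 + 525)(129 − 96) = 12969; ΔPS = ½(261 + 525)(173 − 129) = 17292.
Government spending = 77 × 525 = 40425.
Net change = 12969 + 17292 − 40425 = -10164. The loss equals the DWL triangle ½·77·264.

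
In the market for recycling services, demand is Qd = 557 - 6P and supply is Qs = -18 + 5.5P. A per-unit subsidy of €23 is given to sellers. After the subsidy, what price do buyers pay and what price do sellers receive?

Pre-subsidy: 557 - 6P = -18 + 5.5P gives P* = 50, Q* = 257.
With the subsidy, sellers receive Ps = Pb + 23 for each unit, where Pb is the price buyers pay.
Supply in terms of Pb becomes Qs = -18 + 5.5(Pb + 23) = 108.5 + 5.5Pb. Setting this equal to demand: 557 - 6Pb = 108.5 + 5.5Pb, so Pb = 39.
Sellers receive Ps = 39 + 23 = 62; Q' = 557 − 6·39 = 323.

Buyers pay €39; sellers receive €62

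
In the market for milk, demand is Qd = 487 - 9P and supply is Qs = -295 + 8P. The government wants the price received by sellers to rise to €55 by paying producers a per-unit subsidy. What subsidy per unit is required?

Required subsidy s = €17 per unit

At a seller price of 55, quantity supplied is -295 + 8·55 = 145.
Buyers absorb 145 only when they pay Pb with 487 − 9·Pb = 145, i.e. Pb = 38.
s = Ps − Pb = 55 − 38 = 17.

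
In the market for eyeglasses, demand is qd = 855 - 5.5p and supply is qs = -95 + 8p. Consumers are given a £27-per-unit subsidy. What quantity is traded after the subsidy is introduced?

Pre-subsidy: 855 - 5.5p = -95 + 8p gives p* = 1900/27, q* = 12635/27.
With the rebate, buyers effectively pay pb = ps − 27, where ps is the price sellers receive.
Demand in terms of ps becomes qd = 855 − 5.5(ps − 27) = 1003.5 - 5.5ps. Setting this equal to supply: 1003.5 - 5.5ps = -95 + 8ps, so ps = 2197/27.
Buyers pay pb = 2197/27 − 27 = 1468/27; q' = -95 + 8·(2197/27) = 15011/27.

q' = 15011/27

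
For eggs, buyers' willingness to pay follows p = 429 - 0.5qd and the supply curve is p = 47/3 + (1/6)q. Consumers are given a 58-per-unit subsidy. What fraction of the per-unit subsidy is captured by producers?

Pre-subsidy: 429 - 0.5q = 47/3 + (1/6)q gives q* = 620 and p* = 119.
With the rebate, buyers effectively pay pb = ps − 58, where ps is the price sellers receive.
On the curves, pb = 429 - 0.5q and ps = 47/3 + (1/6)q; the wedge ps − pb = 58 gives 47/3 + (1/6)q − (429 - 0.5q) = 58, so q' = 707.
Then pb = 429 − 0.5·707 = 75.5 and ps = 47/3 + (1/6)·707 = 133.5.
Buyers' price falls by p* − pb = 119 − 75.5 = 43.5; sellers' price rises by ps − p* = 133.5 − 119 = 14.5.
So producers capture 14.5/58 = 0.25 of each unit of subsidy.

Producer share = 0.25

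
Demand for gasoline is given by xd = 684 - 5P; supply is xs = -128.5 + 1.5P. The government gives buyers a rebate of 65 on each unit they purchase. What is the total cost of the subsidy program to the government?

Government cost = 8710

Pre-subsidy: 684 - 5P = -128.5 + 1.5P gives P* = 125, x* = 59.
With the rebate, buyers effectively pay Pb = Ps − 65, where Ps is the price sellers receive.
Demand in terms of Ps becomes xd = 684 − 5(Ps − 65) = 1009 - 5Ps. Setting this equal to supply: 1009 - 5Ps = -128.5 + 1.5Ps, so Ps = 175.
Buyers pay Pb = 175 − 65 = 110; x' = -128.5 + 1.5·175 = 134.
Government outlay = subsidy × quantity = 65 × 134 = 8710.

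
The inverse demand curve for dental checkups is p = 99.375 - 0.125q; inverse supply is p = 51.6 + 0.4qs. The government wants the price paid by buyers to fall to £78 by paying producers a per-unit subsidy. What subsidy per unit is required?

At a buyer price of 78, quantity demanded is 795 − 8·78 = 171.
Sellers supply 171 only when they receive ps = 51.6 + 0.4·171 = 120.
s = ps − pb = 120 − 78 = 42.

Required subsidy s = £42 per unit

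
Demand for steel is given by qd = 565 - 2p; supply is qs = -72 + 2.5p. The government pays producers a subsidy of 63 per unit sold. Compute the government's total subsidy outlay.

Government cost = 22169

Pre-subsidy: 565 - 2p = -72 + 2.5p gives p* = 1274/9, q* = 2537/9.
With the subsidy, sellers receive ps = pb + 63 for each unit, where pb is the price buyers pay.
Supply in terms of pb becomes qs = -72 + 2.5(pb + 63) = 85.5 + 2.5pb. Setting this equal to demand: 565 - 2pb = 85.5 + 2.5pb, so pb = 959/9.
Sellers receive ps = 959/9 + 63 = 1526/9; q' = 565 − 2·(959/9) = 3167/9.
Government outlay = subsidy × quantity = 63 × 3167/9 = 22169.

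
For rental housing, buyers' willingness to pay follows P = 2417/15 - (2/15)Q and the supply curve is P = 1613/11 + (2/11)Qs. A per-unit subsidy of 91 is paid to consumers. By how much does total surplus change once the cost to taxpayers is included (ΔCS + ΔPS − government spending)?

Pre-subsidy: 2417/15 - (2/15)Q = 1613/11 + (2/11)Q gives Q* = 46 and P* = 155.
With the rebate, buyers effectively pay Pb = Ps − 91, where Ps is the price sellers receive.
On the curves, Pb = 2417/15 - (2/15)Q and Ps = 1613/11 + (2/11)Q; the wedge Ps − Pb = 91 gives 1613/11 + (2/11)Q − (2417/15 - (2/15)Q) = 91, so Q' = 334.75.
Then Pb = 2417/15 − (2/15)·334.75 = 116.5 and Ps = 1613/11 + (2/11)·334.75 = 207.5.
ΔCS = ½(46 + 334.75)(155 − 116.5) = 7329.4375; ΔPS = ½(46 + 334.75)(207.5 − 155) = 9994.6875.
Government spending = 91 × 334.75 = 30462.25.
Net change = 7329.4375 + 9994.6875 − 30462.25 = -13138.125. The loss equals the DWL triangle ½·91·288.75.

Net change in total surplus = -13138.125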